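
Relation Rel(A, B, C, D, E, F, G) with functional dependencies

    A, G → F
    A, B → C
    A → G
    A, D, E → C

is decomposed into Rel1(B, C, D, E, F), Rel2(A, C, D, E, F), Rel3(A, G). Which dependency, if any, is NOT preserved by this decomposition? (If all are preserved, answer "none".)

Check A, B → C: no single fragment contains all of {A, B, C}, and the restricted closure of {A, B} across the fragments never reaches {C}.
A, G → F is preserved.
A → G is preserved.
A, D, E → C is preserved.

A, B → C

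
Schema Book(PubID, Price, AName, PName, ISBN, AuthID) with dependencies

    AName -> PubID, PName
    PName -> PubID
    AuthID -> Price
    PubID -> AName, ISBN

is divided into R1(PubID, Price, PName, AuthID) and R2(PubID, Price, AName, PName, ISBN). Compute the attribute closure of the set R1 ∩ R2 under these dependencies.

PubID, Price, AName, PName, ISBN

R1 ∩ R2 = {PubID, Price, PName}.
PubID → AName, ISBN applies, adding AName, ISBN
Closure: {PubID, Price, AName, PName, ISBN}.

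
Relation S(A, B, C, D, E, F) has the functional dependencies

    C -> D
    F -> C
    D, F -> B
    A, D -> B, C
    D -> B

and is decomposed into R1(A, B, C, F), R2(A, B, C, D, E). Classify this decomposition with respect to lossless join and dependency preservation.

Lossless test: (A, B, C)⁺ = {A, B, C, D}, which is a superkey of neither fragment — lossy.
Dependency preservation: D, F → B is not contained in any single fragment, but the restricted closure of its left-hand side across the fragments still reaches the right-hand side; the remaining FDs each lie inside some fragment. All dependencies are preserved.

lossy but dependency-preserving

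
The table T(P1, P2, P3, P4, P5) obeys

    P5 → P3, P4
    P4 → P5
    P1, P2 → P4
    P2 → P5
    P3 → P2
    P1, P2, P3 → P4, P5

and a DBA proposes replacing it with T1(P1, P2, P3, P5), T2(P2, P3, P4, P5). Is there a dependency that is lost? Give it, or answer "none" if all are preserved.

P5 → P3, P4 lies within T2.
P4 → P5 lies within T2.
P1, P2 → P4: restricted closure across fragments reaches P4.
P2 → P5 lies within T1.
P3 → P2 lies within T1.
P1, P2, P3 → P4, P5: restricted closure across fragments reaches P4, P5.
Every dependency is enforceable on the fragments, so the decomposition is dependency-preserving.

none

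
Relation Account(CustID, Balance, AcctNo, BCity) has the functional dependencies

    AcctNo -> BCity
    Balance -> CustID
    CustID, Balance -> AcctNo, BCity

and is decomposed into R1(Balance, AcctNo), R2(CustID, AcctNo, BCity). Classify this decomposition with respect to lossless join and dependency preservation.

lossy and not dependency-preserving

Lossless test: (AcctNo)⁺ = {AcctNo, BCity}, which is a superkey of neither fragment — lossy.
Dependency preservation: the restricted closure of {Balance} across the fragments never reaches {CustID}, so Balance → CustID cannot be enforced without a join — not preserved.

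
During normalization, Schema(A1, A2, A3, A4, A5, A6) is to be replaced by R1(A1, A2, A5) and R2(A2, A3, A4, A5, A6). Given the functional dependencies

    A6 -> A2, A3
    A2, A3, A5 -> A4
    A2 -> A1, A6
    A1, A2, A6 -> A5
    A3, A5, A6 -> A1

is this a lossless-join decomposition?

Yes

Common attributes: R1 ∩ R2 = {A2, A5}.
Closure of {A2, A5}: A2 → A1, A6 applies, adding A1, A6; A6 → A2, A3 applies, adding A3; A2, A3, A5 → A4 applies, adding A4. So (A2, A5)⁺ = {A1, A2, A3, A4, A5, A6}.
This closure contains every attribute of R1, so R1 ∩ R2 → R1. The join is lossless.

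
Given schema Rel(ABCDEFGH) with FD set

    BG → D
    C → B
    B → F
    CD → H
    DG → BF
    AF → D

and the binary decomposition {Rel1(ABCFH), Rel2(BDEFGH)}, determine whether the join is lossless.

Common attributes: Rel1 ∩ Rel2 = {BFH}.
No dependency enlarges {BFH}, so (BFH)⁺ = {BFH}.
The closure contains neither all of Rel1 = {ABCFH} nor all of Rel2 = {BDEFGH}, so the common attributes are not a superkey of either fragment. The join is lossy.

No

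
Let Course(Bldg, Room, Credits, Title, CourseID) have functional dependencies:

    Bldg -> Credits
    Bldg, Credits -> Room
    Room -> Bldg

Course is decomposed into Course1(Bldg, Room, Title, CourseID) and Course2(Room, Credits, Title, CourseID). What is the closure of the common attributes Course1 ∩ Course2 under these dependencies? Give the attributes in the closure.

Course1 ∩ Course2 = {Room, Title, CourseID}.
Room → Bldg applies, adding Bldg
Bldg → Credits applies, adding Credits
Closure: {Bldg, Room, Credits, Title, CourseID}.

Bldg, Room, Credits, Title, CourseID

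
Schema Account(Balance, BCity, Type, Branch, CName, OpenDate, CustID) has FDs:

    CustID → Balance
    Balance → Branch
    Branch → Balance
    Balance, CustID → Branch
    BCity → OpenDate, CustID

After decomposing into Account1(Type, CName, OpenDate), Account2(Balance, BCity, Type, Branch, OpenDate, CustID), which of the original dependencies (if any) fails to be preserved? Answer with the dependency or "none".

none

CustID → Balance lies within Account2.
Balance → Branch lies within Account2.
Branch → Balance lies within Account2.
Balance, CustID → Branch lies within Account2.
BCity → OpenDate, CustID lies within Account2.
Every dependency is enforceable on the fragments, so the decomposition is dependency-preserving.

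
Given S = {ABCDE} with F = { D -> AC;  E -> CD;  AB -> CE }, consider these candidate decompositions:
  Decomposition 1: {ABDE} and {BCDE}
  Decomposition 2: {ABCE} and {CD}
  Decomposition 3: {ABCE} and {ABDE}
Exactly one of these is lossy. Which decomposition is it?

Decomposition 2

Decomposition 1: common = {BDE}, closure = {ABCDE} → lossless.
Decomposition 2: common = {C}, closure = {C} → lossy.
Decomposition 3: common = {ABE}, closure = {ABCDE} → lossless.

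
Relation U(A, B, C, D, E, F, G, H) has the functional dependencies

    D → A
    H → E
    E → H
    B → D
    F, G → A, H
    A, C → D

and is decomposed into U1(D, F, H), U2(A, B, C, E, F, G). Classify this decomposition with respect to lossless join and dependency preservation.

lossy and not dependency-preserving

Lossless test: (F)⁺ = {F}, which is a superkey of neither fragment — lossy.
Dependency preservation: the restricted closure of {D} across the fragments never reaches {A}, so D → A cannot be enforced without a join — not preserved.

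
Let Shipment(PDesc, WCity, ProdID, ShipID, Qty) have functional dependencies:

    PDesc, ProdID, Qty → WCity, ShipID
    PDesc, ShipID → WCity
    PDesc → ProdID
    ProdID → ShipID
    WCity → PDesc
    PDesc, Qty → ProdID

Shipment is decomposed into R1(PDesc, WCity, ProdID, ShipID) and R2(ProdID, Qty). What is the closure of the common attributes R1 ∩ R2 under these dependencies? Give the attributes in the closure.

R1 ∩ R2 = {ProdID}.
ProdID → ShipID applies, adding ShipID
Closure: {ProdID, ShipID}.

ProdID, ShipID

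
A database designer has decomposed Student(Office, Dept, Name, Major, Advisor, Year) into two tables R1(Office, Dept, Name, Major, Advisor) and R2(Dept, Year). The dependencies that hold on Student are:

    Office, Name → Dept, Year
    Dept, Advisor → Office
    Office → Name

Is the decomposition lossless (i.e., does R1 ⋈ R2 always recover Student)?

No

Common attributes: R1 ∩ R2 = {Dept}.
No dependency enlarges {Dept}, so (Dept)⁺ = {Dept}.
The closure contains neither all of R1 = {Office, Dept, Name, Major, Advisor} nor all of R2 = {Dept, Year}, so the common attributes are not a superkey of either fragment. The join is lossy.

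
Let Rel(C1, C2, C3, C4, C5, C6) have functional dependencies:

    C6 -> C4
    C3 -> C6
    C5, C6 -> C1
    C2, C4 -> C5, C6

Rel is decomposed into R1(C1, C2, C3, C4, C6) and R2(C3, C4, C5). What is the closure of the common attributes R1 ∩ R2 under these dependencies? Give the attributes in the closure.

R1 ∩ R2 = {C3, C4}.
C3 → C6 applies, adding C6
Closure: {C3, C4, C6}.

C3, C4, C6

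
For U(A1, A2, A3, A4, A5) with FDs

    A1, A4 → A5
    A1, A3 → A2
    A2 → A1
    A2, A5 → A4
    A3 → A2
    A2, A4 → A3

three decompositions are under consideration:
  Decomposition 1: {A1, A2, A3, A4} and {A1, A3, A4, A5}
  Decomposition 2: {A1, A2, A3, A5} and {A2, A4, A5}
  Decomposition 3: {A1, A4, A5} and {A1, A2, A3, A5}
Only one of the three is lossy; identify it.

Decomposition 1: common = {A1, A3, A4}, closure = {A1, A2, A3, A4, A5} → lossless.
Decomposition 2: common = {A2, A5}, closure = {A1, A2, A3, A4, A5} → lossless.
Decomposition 3: common = {A1, A5}, closure = {A1, A5} → lossy.

Decomposition 3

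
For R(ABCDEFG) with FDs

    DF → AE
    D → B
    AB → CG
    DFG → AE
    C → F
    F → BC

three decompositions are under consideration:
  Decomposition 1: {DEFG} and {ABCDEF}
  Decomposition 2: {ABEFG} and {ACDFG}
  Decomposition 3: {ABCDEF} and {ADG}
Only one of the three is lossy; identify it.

Decomposition 2

Decomposition 1: common = {DEF}, closure = {ABCDEFG} → lossless.
Decomposition 2: common = {AFG}, closure = {ABCFG} → lossy.
Decomposition 3: common = {AD}, closure = {ABCDEFG} → lossless.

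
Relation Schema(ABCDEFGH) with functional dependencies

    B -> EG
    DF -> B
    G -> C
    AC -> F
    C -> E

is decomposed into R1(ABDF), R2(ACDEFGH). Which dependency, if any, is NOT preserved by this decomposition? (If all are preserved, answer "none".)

B -> EG

Check B → EG: no single fragment contains all of {BEG}, and the restricted closure of {B} across the fragments never reaches {EG}.
DF → B is preserved.
G → C is preserved.
AC → F is preserved.
C → E is preserved.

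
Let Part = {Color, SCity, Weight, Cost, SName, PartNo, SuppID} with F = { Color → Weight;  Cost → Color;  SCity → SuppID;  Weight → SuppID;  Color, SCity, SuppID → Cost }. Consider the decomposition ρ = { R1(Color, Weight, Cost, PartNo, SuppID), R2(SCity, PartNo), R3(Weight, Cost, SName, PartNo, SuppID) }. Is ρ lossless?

No

Chase test. Columns are Color, SCity, Weight, Cost, SName, PartNo, SuppID; row i has aⱼ where attribute j ∈ Ri, else bᵢⱼ.
Initial tableau (one row per fragment):
  row 1: a1 b12 a3 a4 b15 a6 a7
  row 2: b21 a2 b23 b24 b25 a6 b27
  row 3: b31 b32 a3 a4 a5 a6 a7
Rows 1 and 3 agree on Cost; apply Cost→Color and equate their Color entries.
No row becomes fully distinguished — the join is lossy.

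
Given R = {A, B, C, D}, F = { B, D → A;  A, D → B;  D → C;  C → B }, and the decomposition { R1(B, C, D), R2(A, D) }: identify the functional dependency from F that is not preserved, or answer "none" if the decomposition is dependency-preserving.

none

B, D → A: restricted closure across fragments reaches A.
A, D → B: restricted closure across fragments reaches B.
D → C lies within R1.
C → B lies within R1.
Every dependency is enforceable on the fragments, so the decomposition is dependency-preserving.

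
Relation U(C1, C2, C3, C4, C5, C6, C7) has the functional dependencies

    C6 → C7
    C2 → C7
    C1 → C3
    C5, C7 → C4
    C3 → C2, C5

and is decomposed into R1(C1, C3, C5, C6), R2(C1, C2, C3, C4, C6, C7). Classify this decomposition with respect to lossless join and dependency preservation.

Lossless test: (C1, C3, C6)⁺ = {C1, C2, C3, C4, C5, C6, C7}, which contains all of one fragment — lossless.
Dependency preservation: the restricted closure of {C5, C7} across the fragments never reaches {C4}, so C5, C7 → C4 cannot be enforced without a join — not preserved.

lossless but not dependency-preserving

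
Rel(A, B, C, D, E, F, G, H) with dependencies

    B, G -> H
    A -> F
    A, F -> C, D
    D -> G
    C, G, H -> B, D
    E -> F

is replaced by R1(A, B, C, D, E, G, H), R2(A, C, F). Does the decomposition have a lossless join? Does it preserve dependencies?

lossless but not dependency-preserving

Lossless test: (A, C)⁺ = {A, C, D, F, G}, which contains all of one fragment — lossless.
Dependency preservation: the restricted closure of {E} across the fragments never reaches {F}, so E → F cannot be enforced without a join — not preserved.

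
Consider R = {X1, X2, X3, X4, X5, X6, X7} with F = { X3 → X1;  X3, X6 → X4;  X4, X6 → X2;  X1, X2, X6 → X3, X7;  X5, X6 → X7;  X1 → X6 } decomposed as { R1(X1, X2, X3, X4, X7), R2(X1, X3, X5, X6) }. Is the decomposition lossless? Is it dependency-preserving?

lossless but not dependency-preserving

Lossless test: (X1, X3)⁺ = {X1, X2, X3, X4, X6, X7}, which contains all of one fragment — lossless.
Dependency preservation: the restricted closure of {X4, X6} across the fragments never reaches {X2}, so X4, X6 → X2 cannot be enforced without a join — not preserved.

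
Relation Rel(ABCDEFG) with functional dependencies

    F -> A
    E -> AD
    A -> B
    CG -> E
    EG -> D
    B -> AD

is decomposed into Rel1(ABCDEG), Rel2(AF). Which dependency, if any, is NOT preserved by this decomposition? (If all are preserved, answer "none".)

none

F → A lies within Rel2.
E → AD lies within Rel1.
A → B lies within Rel1.
CG → E lies within Rel1.
EG → D lies within Rel1.
B → AD lies within Rel1.
Every dependency is enforceable on the fragments, so the decomposition is dependency-preserving.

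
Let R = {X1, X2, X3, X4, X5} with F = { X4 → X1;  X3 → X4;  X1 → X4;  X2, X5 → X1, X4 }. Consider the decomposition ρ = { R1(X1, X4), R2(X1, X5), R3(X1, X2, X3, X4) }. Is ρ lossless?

No

Chase test. Columns are X1, X2, X3, X4, X5; row i has aⱼ where attribute j ∈ Ri, else bᵢⱼ.
Initial tableau (one row per fragment):
  row 1: a1 b12 b13 a4 b15
  row 2: a1 b22 b23 b24 a5
  row 3: a1 a2 a3 a4 b35
Rows 1 and 2 agree on X1; apply X1→X4 and equate their X4 entries.
No row becomes fully distinguished — the join is lossy.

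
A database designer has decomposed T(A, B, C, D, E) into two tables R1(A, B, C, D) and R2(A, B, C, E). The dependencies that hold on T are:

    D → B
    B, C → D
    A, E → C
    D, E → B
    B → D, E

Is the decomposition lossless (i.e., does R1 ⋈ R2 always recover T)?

Yes

Common attributes: R1 ∩ R2 = {A, B, C}.
Closure of {A, B, C}: B, C → D applies, adding D; B → D, E applies, adding E. So (A, B, C)⁺ = {A, B, C, D, E}.
This closure contains every attribute of R1, so R1 ∩ R2 → R1. The join is lossless.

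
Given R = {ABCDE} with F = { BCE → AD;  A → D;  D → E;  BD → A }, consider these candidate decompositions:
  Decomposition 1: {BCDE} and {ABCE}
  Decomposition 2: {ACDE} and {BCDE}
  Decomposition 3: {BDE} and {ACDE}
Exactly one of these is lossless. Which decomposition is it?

Decomposition 1

Decomposition 1: common = {BCE}, closure = {ABCDE} → lossless.
Decomposition 2: common = {CDE}, closure = {CDE} → lossy.
Decomposition 3: common = {DE}, closure = {DE} → lossy.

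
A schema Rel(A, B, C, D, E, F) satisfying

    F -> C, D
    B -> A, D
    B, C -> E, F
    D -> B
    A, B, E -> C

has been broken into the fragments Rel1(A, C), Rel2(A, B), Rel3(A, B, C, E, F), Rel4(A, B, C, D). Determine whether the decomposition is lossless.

Yes

Chase test. Columns are A, B, C, D, E, F; row i has aⱼ where attribute j ∈ Reli, else bᵢⱼ.
Initial tableau (one row per fragment):
  row 1: a1 b12 a3 b14 b15 b16
  row 2: a1 a2 b23 b24 b25 b26
  row 3: a1 a2 a3 b34 a5 a6
  row 4: a1 a2 a3 a4 b45 b46
Rows 2 and 3 agree on B; apply B→A, D and equate their A, D entries.
Rows 2 and 4 agree on B; apply B→A, D and equate their A, D entries.
Rows 3 and 4 agree on B, C; apply B, C→E, F and equate their E, F entries.
Row 3 is now all distinguished symbols — the join is lossless.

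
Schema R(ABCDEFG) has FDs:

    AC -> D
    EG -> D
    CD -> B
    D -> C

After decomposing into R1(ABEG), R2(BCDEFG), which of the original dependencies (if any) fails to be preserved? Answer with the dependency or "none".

AC -> D

Check AC → D: no single fragment contains all of {ACD}, and the restricted closure of {AC} across the fragments never reaches {D}.
EG → D is preserved.
CD → B is preserved.
D → C is preserved.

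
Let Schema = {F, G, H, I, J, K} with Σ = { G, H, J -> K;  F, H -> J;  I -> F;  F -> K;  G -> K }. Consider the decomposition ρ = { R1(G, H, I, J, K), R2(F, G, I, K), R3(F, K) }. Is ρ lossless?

Yes

Chase test. Columns are F, G, H, I, J, K; row i has aⱼ where attribute j ∈ Ri, else bᵢⱼ.
Initial tableau (one row per fragment):
  row 1: b11 a2 a3 a4 a5 a6
  row 2: a1 a2 b23 a4 b25 a6
  row 3: a1 b32 b33 b34 b35 a6
Rows 1 and 2 agree on I; apply I→F and equate their F entries.
Row 1 is now all distinguished symbols — the join is lossless.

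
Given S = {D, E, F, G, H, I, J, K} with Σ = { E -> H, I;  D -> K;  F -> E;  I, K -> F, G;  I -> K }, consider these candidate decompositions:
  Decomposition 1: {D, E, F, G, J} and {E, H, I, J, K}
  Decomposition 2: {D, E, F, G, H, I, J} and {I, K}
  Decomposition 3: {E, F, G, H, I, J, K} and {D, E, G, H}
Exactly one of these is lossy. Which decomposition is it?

Decomposition 1: common = {E, J}, closure = {E, F, G, H, I, J, K} → lossless.
Decomposition 2: common = {I}, closure = {E, F, G, H, I, K} → lossless.
Decomposition 3: common = {E, G, H}, closure = {E, F, G, H, I, K} → lossy.

Decomposition 3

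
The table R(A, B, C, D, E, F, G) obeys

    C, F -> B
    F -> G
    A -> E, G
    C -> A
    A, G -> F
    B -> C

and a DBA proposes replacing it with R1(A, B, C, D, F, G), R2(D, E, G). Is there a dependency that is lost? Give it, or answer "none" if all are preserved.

A -> E, G

Check A → E, G: no single fragment contains all of {A, E, G}, and the restricted closure of {A} across the fragments never reaches {E, G}.
C, F → B is preserved.
F → G is preserved.
C → A is preserved.
A, G → F is preserved.
B → C is preserved.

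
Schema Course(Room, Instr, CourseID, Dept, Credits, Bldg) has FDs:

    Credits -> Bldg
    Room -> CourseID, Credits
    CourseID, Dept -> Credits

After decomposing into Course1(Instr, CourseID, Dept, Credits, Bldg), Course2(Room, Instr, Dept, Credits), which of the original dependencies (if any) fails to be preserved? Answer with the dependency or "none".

Room -> CourseID, Credits

Check Room → CourseID, Credits: no single fragment contains all of {Room, CourseID, Credits}, and the restricted closure of {Room} across the fragments never reaches {CourseID, Credits}.
Credits → Bldg is preserved.
CourseID, Dept → Credits is preserved.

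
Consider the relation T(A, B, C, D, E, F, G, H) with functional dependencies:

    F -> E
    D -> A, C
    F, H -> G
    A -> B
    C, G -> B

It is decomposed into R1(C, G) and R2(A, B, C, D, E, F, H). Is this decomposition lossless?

No

Common attributes: R1 ∩ R2 = {C}.
No dependency enlarges {C}, so (C)⁺ = {C}.
The closure contains neither all of R1 = {C, G} nor all of R2 = {A, B, C, D, E, F, H}, so the common attributes are not a superkey of either fragment. The join is lossy.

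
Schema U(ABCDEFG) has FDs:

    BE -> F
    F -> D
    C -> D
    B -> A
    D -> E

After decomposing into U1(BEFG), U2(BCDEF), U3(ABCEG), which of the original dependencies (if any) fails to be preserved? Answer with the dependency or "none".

none

BE → F lies within U1.
F → D lies within U2.
C → D lies within U2.
B → A lies within U3.
D → E lies within U2.
Every dependency is enforceable on the fragments, so the decomposition is dependency-preserving.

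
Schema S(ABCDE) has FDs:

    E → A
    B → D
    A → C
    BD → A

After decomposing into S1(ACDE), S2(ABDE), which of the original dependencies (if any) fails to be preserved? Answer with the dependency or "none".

E → A lies within S1.
B → D lies within S2.
A → C lies within S1.
BD → A lies within S2.
Every dependency is enforceable on the fragments, so the decomposition is dependency-preserving.

none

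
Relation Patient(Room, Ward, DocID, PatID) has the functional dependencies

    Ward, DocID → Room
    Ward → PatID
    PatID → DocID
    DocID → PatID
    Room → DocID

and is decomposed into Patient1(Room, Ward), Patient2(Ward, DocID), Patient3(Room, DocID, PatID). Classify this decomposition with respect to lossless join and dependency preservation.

lossless and dependency-preserving

Lossless test (chase): Rows 1 and 2 agree on Ward; apply Ward→PatID and equate their PatID entries. Rows 1 and 2 agree on PatID; apply PatID→DocID and equate their DocID entries. Rows 1 and 3 agree on DocID; apply DocID→PatID and equate their PatID entries. Rows 1 and 2 agree on Ward, DocID; apply Ward, DocID→Room and equate their Room entries. Row 1 is now all distinguished symbols — the join is lossless.
Dependency preservation: Ward, DocID → Room; Ward → PatID are not contained in any single fragment, but the restricted closure of each left-hand side across the fragments still reaches the right-hand side; the remaining FDs each lie inside some fragment. All dependencies are preserved.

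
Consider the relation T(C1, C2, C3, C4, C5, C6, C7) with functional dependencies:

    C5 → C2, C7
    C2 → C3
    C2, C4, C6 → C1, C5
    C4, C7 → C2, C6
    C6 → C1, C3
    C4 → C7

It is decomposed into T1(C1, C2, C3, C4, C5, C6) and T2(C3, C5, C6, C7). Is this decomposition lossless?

Yes

Common attributes: T1 ∩ T2 = {C3, C5, C6}.
Closure of {C3, C5, C6}: C5 → C2, C7 applies, adding C2, C7; C6 → C1, C3 applies, adding C1. So (C3, C5, C6)⁺ = {C1, C2, C3, C5, C6, C7}.
This closure contains every attribute of T2, so T1 ∩ T2 → T2. The join is lossless.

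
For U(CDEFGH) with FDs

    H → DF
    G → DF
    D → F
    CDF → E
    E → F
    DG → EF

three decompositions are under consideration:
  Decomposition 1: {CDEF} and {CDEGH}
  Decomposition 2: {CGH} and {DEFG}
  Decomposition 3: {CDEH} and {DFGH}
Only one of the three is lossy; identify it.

Decomposition 3

Decomposition 1: common = {CDE}, closure = {CDEF} → lossless.
Decomposition 2: common = {G}, closure = {DEFG} → lossless.
Decomposition 3: common = {DH}, closure = {DFH} → lossy.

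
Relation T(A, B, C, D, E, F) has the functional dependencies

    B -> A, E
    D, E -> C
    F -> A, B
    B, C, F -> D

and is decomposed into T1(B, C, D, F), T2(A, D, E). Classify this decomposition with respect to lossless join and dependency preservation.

lossy and not dependency-preserving

Lossless test: (D)⁺ = {D}, which is a superkey of neither fragment — lossy.
Dependency preservation: the restricted closure of {B} across the fragments never reaches {A, E}, so B → A, E cannot be enforced without a join — not preserved.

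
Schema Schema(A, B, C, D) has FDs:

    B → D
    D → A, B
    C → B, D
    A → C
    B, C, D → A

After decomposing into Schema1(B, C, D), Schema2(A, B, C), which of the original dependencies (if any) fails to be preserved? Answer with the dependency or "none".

B → D lies within Schema1.
D → A, B: restricted closure across fragments reaches A, B.
C → B, D lies within Schema1.
A → C lies within Schema2.
B, C, D → A: restricted closure across fragments reaches A.
Every dependency is enforceable on the fragments, so the decomposition is dependency-preserving.

none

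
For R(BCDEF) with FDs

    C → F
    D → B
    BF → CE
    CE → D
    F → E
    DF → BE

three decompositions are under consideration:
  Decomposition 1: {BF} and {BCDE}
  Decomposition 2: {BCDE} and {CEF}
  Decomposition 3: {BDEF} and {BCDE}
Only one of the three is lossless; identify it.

Decomposition 2

Decomposition 1: common = {B}, closure = {B} → lossy.
Decomposition 2: common = {CE}, closure = {BCDEF} → lossless.
Decomposition 3: common = {BDE}, closure = {BDE} → lossy.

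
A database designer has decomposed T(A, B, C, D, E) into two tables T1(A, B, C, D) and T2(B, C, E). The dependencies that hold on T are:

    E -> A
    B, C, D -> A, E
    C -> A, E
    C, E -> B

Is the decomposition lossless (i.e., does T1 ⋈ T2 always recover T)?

Yes

Common attributes: T1 ∩ T2 = {B, C}.
Closure of {B, C}: C → A, E applies, adding A, E. So (B, C)⁺ = {A, B, C, E}.
This closure contains every attribute of T2, so T1 ∩ T2 → T2. The join is lossless.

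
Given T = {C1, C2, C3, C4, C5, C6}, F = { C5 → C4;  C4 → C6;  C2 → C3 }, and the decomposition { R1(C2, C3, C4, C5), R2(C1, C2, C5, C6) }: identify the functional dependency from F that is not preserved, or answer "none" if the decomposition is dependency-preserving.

C4 → C6

Check C4 → C6: no single fragment contains all of {C4, C6}, and the restricted closure of {C4} across the fragments never reaches {C6}.
C5 → C4 is preserved.
C2 → C3 is preserved.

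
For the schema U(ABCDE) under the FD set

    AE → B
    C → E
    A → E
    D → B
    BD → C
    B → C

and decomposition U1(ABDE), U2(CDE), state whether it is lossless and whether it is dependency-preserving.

Lossless test: (DE)⁺ = {BCDE}, which contains all of one fragment — lossless.
Dependency preservation: the restricted closure of {B} across the fragments never reaches {C}, so B → C cannot be enforced without a join — not preserved.

lossless but not dependency-preserving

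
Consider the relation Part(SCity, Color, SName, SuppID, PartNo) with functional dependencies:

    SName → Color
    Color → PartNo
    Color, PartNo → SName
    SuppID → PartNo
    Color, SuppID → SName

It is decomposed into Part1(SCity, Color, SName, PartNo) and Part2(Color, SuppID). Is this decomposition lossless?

Common attributes: Part1 ∩ Part2 = {Color}.
Closure of {Color}: Color → PartNo applies, adding PartNo; Color, PartNo → SName applies, adding SName. So (Color)⁺ = {Color, SName, PartNo}.
The closure contains neither all of Part1 = {SCity, Color, SName, PartNo} nor all of Part2 = {Color, SuppID}, so the common attributes are not a superkey of either fragment. The join is lossy.

No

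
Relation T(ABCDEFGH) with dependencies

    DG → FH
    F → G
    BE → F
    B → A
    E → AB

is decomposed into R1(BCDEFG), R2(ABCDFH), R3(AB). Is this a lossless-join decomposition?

Chase test. Columns are ABCDEFGH; row i has aⱼ where attribute j ∈ Ri, else bᵢⱼ.
Initial tableau (one row per fragment):
  row 1: b11 a2 a3 a4 a5 a6 a7 b18
  row 2: a1 a2 a3 a4 b25 a6 b27 a8
  row 3: a1 a2 b33 b34 b35 b36 b37 b38
Rows 1 and 2 agree on F; apply F→G and equate their G entries.
Rows 1 and 2 agree on B; apply B→A and equate their A entries.
Rows 1 and 2 agree on DG; apply DG→FH and equate their FH entries.
Row 1 is now all distinguished symbols — the join is lossless.

Yes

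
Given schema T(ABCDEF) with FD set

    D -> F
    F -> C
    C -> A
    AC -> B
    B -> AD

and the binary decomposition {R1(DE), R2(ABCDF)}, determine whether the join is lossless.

Common attributes: R1 ∩ R2 = {D}.
Closure of {D}: D → F applies, adding F; F → C applies, adding C; C → A applies, adding A; AC → B applies, adding B. So (D)⁺ = {ABCDF}.
This closure contains every attribute of R2, so R1 ∩ R2 → R2. The join is lossless.

Yes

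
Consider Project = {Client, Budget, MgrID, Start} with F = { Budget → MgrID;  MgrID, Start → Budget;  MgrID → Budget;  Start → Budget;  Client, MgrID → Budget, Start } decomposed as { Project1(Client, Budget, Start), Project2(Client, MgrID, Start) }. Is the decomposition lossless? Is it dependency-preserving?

lossless but not dependency-preserving

Lossless test: (Client, Start)⁺ = {Client, Budget, MgrID, Start}, which contains all of one fragment — lossless.
Dependency preservation: the restricted closure of {Budget} across the fragments never reaches {MgrID}, so Budget → MgrID cannot be enforced without a join — not preserved.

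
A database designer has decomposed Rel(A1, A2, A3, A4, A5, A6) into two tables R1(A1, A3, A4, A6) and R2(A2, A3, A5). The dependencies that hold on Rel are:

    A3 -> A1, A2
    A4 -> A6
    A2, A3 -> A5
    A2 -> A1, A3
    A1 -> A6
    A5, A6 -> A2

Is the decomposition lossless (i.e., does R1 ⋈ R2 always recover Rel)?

Yes

Common attributes: R1 ∩ R2 = {A3}.
Closure of {A3}: A3 → A1, A2 applies, adding A1, A2; A2, A3 → A5 applies, adding A5; A1 → A6 applies, adding A6. So (A3)⁺ = {A1, A2, A3, A5, A6}.
This closure contains every attribute of R2, so R1 ∩ R2 → R2. The join is lossless.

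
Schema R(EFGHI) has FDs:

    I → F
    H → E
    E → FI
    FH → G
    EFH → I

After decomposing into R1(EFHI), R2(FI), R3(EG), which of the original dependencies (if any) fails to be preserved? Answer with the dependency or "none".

Check FH → G: no single fragment contains all of {FGH}, and the restricted closure of {FH} across the fragments never reaches {G}.
I → F is preserved.
H → E is preserved.
E → FI is preserved.
EFH → I is preserved.

FH → G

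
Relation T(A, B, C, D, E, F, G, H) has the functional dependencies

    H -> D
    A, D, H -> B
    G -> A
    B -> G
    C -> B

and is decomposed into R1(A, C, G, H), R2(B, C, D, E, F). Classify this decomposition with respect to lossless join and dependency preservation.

Lossless test: (C)⁺ = {A, B, C, G}, which is a superkey of neither fragment — lossy.
Dependency preservation: the restricted closure of {H} across the fragments never reaches {D}, so H → D cannot be enforced without a join — not preserved.

lossy and not dependency-preserving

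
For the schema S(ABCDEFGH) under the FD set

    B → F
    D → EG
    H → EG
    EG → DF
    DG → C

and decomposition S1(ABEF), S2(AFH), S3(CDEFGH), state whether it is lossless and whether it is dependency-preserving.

lossy but dependency-preserving

Lossless test (chase): Rows 2 and 3 agree on H; apply H→EG and equate their EG entries. Rows 2 and 3 agree on EG; apply EG→DF and equate their DF entries. Rows 2 and 3 agree on DG; apply DG→C and equate their C entries. No row becomes fully distinguished — the join is lossy.
Dependency preservation: every FD's attributes lie within a single fragment, so each can be enforced locally — preserved.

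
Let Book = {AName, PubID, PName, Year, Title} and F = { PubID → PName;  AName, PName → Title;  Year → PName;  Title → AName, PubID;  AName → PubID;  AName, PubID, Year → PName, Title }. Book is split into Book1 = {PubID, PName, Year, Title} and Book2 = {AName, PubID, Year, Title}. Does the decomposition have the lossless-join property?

Common attributes: Book1 ∩ Book2 = {PubID, Year, Title}.
Closure of {PubID, Year, Title}: PubID → PName applies, adding PName; Title → AName, PubID applies, adding AName. So (PubID, Year, Title)⁺ = {AName, PubID, PName, Year, Title}.
This closure contains every attribute of Book1, so Book1 ∩ Book2 → Book1. The join is lossless.

Yes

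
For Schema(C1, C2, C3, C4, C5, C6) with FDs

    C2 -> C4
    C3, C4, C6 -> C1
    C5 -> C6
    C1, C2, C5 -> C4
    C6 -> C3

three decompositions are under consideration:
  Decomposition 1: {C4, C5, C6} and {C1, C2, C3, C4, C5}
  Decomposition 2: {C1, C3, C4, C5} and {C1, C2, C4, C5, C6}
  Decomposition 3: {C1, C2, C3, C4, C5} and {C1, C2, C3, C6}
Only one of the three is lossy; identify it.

Decomposition 1: common = {C4, C5}, closure = {C1, C3, C4, C5, C6} → lossless.
Decomposition 2: common = {C1, C4, C5}, closure = {C1, C3, C4, C5, C6} → lossless.
Decomposition 3: common = {C1, C2, C3}, closure = {C1, C2, C3, C4} → lossy.

Decomposition 3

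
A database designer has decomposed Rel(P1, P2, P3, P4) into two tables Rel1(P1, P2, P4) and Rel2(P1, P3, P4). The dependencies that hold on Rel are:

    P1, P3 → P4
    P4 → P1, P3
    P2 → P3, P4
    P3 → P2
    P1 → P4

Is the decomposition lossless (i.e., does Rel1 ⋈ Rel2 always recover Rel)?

Common attributes: Rel1 ∩ Rel2 = {P1, P4}.
Closure of {P1, P4}: P4 → P1, P3 applies, adding P3; P3 → P2 applies, adding P2. So (P1, P4)⁺ = {P1, P2, P3, P4}.
This closure contains every attribute of Rel1, so Rel1 ∩ Rel2 → Rel1. The join is lossless.

Yes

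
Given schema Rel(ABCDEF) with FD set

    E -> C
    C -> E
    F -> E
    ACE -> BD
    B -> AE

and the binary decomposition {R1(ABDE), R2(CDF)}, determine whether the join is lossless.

No

Common attributes: R1 ∩ R2 = {D}.
No dependency enlarges {D}, so (D)⁺ = {D}.
The closure contains neither all of R1 = {ABDE} nor all of R2 = {CDF}, so the common attributes are not a superkey of either fragment. The join is lossy.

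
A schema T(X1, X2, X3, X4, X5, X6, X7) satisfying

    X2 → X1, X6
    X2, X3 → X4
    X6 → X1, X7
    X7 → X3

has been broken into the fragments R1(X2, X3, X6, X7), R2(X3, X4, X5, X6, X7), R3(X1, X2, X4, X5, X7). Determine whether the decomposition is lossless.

Chase test. Columns are X1, X2, X3, X4, X5, X6, X7; row i has aⱼ where attribute j ∈ Ri, else bᵢⱼ.
Initial tableau (one row per fragment):
  row 1: b11 a2 a3 b14 b15 a6 a7
  row 2: b21 b22 a3 a4 a5 a6 a7
  row 3: a1 a2 b33 a4 a5 b36 a7
Rows 1 and 3 agree on X2; apply X2→X1, X6 and equate their X1, X6 entries.
Rows 1 and 2 agree on X6; apply X6→X1, X7 and equate their X1, X7 entries.
Rows 1 and 3 agree on X7; apply X7→X3 and equate their X3 entries.
Rows 1 and 3 agree on X2, X3; apply X2, X3→X4 and equate their X4 entries.
Row 3 is now all distinguished symbols — the join is lossless.

Yes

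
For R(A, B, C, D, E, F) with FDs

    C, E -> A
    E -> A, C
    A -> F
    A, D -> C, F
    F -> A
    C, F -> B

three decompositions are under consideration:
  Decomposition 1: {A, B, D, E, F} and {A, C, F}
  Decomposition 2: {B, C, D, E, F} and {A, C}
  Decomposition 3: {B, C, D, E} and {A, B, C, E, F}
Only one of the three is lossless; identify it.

Decomposition 1: common = {A, F}, closure = {A, F} → lossy.
Decomposition 2: common = {C}, closure = {C} → lossy.
Decomposition 3: common = {B, C, E}, closure = {A, B, C, E, F} → lossless.

Decomposition 3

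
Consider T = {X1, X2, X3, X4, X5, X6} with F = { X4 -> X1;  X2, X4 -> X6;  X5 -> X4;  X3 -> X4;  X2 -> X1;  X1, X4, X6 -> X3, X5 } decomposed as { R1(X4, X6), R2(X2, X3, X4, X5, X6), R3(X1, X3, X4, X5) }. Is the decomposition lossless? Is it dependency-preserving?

lossless but not dependency-preserving

Lossless test (chase): Rows 1 and 2 agree on X4; apply X4→X1 and equate their X1 entries. Rows 1 and 3 agree on X4; apply X4→X1 and equate their X1 entries. Rows 1 and 2 agree on X1, X4, X6; apply X1, X4, X6→X3, X5 and equate their X3, X5 entries. Row 2 is now all distinguished symbols — the join is lossless.
Dependency preservation: the restricted closure of {X2} across the fragments never reaches {X1}, so X2 → X1 cannot be enforced without a join — not preserved.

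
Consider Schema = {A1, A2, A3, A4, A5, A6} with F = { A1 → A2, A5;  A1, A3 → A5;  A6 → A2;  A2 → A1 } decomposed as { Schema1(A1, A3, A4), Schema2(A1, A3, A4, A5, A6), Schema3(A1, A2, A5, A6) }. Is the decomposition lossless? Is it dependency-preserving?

Lossless test (chase): Rows 1 and 2 agree on A1; apply A1→A2, A5 and equate their A2, A5 entries. Rows 1 and 3 agree on A1; apply A1→A2, A5 and equate their A2, A5 entries. Row 2 is now all distinguished symbols — the join is lossless.
Dependency preservation: every FD's attributes lie within a single fragment, so each can be enforced locally — preserved.

lossless and dependency-preserving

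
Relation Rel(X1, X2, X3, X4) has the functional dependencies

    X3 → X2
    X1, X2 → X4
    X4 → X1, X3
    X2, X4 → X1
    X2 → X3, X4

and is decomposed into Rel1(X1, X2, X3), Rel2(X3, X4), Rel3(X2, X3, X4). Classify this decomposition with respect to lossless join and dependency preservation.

Lossless test (chase): Rows 1 and 2 agree on X3; apply X3→X2 and equate their X2 entries. Rows 2 and 3 agree on X4; apply X4→X1, X3 and equate their X1, X3 entries. Rows 1 and 2 agree on X2; apply X2→X3, X4 and equate their X3, X4 entries. Rows 1 and 2 agree on X4; apply X4→X1, X3 and equate their X1, X3 entries. Row 1 is now all distinguished symbols — the join is lossless.
Dependency preservation: X1, X2 → X4; X4 → X1, X3; X2, X4 → X1 are not contained in any single fragment, but the restricted closure of each left-hand side across the fragments still reaches the right-hand side; the remaining FDs each lie inside some fragment. All dependencies are preserved.

lossless and dependency-preserving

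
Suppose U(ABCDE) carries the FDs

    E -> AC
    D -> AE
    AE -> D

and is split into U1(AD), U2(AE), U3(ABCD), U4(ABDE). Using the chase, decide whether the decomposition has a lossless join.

Yes

Chase test. Columns are ABCDE; row i has aⱼ where attribute j ∈ Ui, else bᵢⱼ.
Initial tableau (one row per fragment):
  row 1: a1 b12 b13 a4 b15
  row 2: a1 b22 b23 b24 a5
  row 3: a1 a2 a3 a4 b35
  row 4: a1 a2 b43 a4 a5
Rows 2 and 4 agree on E; apply E→AC and equate their AC entries.
Rows 1 and 3 agree on D; apply D→AE and equate their AE entries.
Rows 1 and 4 agree on D; apply D→AE and equate their AE entries.
Rows 1 and 2 agree on AE; apply AE→D and equate their D entries.
Rows 1 and 2 agree on E; apply E→AC and equate their AC entries.
Rows 1 and 3 agree on E; apply E→AC and equate their AC entries.
Row 3 is now all distinguished symbols — the join is lossless.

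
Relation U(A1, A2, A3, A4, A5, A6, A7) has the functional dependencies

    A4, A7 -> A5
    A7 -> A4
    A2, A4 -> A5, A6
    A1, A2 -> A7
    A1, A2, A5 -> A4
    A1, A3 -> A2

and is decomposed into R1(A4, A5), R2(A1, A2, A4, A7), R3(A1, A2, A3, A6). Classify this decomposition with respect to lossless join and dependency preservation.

Lossless test (chase): Rows 2 and 3 agree on A1, A2; apply A1, A2→A7 and equate their A7 entries. Rows 2 and 3 agree on A7; apply A7→A4 and equate their A4 entries. Rows 2 and 3 agree on A2, A4; apply A2, A4→A5, A6 and equate their A5, A6 entries. No row becomes fully distinguished — the join is lossy.
Dependency preservation: the restricted closure of {A4, A7} across the fragments never reaches {A5}, so A4, A7 → A5 cannot be enforced without a join — not preserved.

lossy and not dependency-preserving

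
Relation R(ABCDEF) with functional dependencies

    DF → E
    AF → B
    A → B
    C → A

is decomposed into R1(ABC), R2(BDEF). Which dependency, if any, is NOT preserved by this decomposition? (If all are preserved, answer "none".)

DF → E lies within R2.
AF → B: restricted closure across fragments reaches B.
A → B lies within R1.
C → A lies within R1.
Every dependency is enforceable on the fragments, so the decomposition is dependency-preserving.

none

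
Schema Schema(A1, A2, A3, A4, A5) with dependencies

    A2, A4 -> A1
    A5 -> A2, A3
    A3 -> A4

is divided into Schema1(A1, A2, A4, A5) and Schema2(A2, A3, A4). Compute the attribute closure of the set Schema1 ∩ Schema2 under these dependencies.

A1, A2, A4

Schema1 ∩ Schema2 = {A2, A4}.
A2, A4 → A1 applies, adding A1
Closure: {A1, A2, A4}.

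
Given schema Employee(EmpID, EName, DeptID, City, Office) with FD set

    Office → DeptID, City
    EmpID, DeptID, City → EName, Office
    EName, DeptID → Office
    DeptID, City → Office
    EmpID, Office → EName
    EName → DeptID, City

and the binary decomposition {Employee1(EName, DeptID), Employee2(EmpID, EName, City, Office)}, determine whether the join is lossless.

Yes

Common attributes: Employee1 ∩ Employee2 = {EName}.
Closure of {EName}: EName → DeptID, City applies, adding DeptID, City; EName, DeptID → Office applies, adding Office. So (EName)⁺ = {EName, DeptID, City, Office}.
This closure contains every attribute of Employee1, so Employee1 ∩ Employee2 → Employee1. The join is lossless.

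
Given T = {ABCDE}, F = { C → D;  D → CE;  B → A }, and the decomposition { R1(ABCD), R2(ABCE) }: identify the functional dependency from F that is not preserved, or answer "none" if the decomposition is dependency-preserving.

C → D lies within R1.
D → CE: restricted closure across fragments reaches CE.
B → A lies within R1.
Every dependency is enforceable on the fragments, so the decomposition is dependency-preserving.

none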